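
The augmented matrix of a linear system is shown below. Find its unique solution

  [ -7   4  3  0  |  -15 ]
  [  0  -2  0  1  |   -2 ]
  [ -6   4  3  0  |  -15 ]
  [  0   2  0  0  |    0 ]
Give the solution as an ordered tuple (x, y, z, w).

Multiply R1 by -1/7.
  [  1  -4/7  -3/7  0  |  15/7 ]
  [  0    -2     0  1  |    -2 ]
  [ -6     4     3  0  |   -15 ]
  [  0     2     0  0  |     0 ]
Add 6 times R1 to R3.
  [ 1  -4/7  -3/7  0  |   15/7 ]
  [ 0    -2     0  1  |     -2 ]
  [ 0   4/7   3/7  0  |  -15/7 ]
  [ 0     2     0  0  |      0 ]
Multiply R2 by -1/2.
  [ 1  -4/7  -3/7     0  |   15/7 ]
  [ 0     1     0  -1/2  |      1 ]
  [ 0   4/7   3/7     0  |  -15/7 ]
  [ 0     2     0     0  |      0 ]
Subtract 4/7 times R2 from R3.
  [ 1  -4/7  -3/7     0  |   15/7 ]
  [ 0     1     0  -1/2  |      1 ]
  [ 0     0   3/7   2/7  |  -19/7 ]
  [ 0     2     0     0  |      0 ]
Subtract 2 times R2 from R4.
  [ 1  -4/7  -3/7     0  |   15/7 ]
  [ 0     1     0  -1/2  |      1 ]
  [ 0     0   3/7   2/7  |  -19/7 ]
  [ 0     0     0     1  |     -2 ]
Multiply R3 by 7/3.
  [ 1  -4/7  -3/7     0  |   15/7 ]
  [ 0     1     0  -1/2  |      1 ]
  [ 0     0     1   2/3  |  -19/3 ]
  [ 0     0     0     1  |     -2 ]
Subtract 2/3 times R4 from R3.
  [ 1  -4/7  -3/7     0  |  15/7 ]
  [ 0     1     0  -1/2  |     1 ]
  [ 0     0     1     0  |    -5 ]
  [ 0     0     0     1  |    -2 ]
Add 1/2 times R4 to R2.
  [ 1  -4/7  -3/7  0  |  15/7 ]
  [ 0     1     0  0  |     0 ]
  [ 0     0     1  0  |    -5 ]
  [ 0     0     0  1  |    -2 ]
Add 3/7 times R3 to R1.
  [ 1  -4/7  0  0  |   0 ]
  [ 0     1  0  0  |   0 ]
  [ 0     0  1  0  |  -5 ]
  [ 0     0  0  1  |  -2 ]
Add 4/7 times R2 to R1.
  [ 1  0  0  0  |   0 ]
  [ 0  1  0  0  |   0 ]
  [ 0  0  1  0  |  -5 ]
  [ 0  0  0  1  |  -2 ]
Reading off the last column: x = 0, y = 0, z = -5, w = -2.

(0, 0, -5, -2)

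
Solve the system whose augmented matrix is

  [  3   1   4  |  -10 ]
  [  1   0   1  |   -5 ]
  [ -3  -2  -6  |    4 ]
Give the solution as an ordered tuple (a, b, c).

(-6, 4, 1)

r1 := 1/3·r1
  [  1  1/3  4/3  |  -10/3 ]
  [  1    0    1  |     -5 ]
  [ -3   -2   -6  |      4 ]
r2 := r2 − r1
  [  1   1/3   4/3  |  -10/3 ]
  [  0  -1/3  -1/3  |   -5/3 ]
  [ -3    -2    -6  |      4 ]
r3 := r3 + 3·r1
  [ 1   1/3   4/3  |  -10/3 ]
  [ 0  -1/3  -1/3  |   -5/3 ]
  [ 0    -1    -2  |     -6 ]
r2 := -3·r2
  [ 1  1/3  4/3  |  -10/3 ]
  [ 0    1    1  |      5 ]
  [ 0   -1   -2  |     -6 ]
r3 := r3 + r2
  [ 1  1/3  4/3  |  -10/3 ]
  [ 0    1    1  |      5 ]
  [ 0    0   -1  |     -1 ]
r3 := -1·r3
  [ 1  1/3  4/3  |  -10/3 ]
  [ 0    1    1  |      5 ]
  [ 0    0    1  |      1 ]
r2 := r2 − r3
  [ 1  1/3  4/3  |  -10/3 ]
  [ 0    1    0  |      4 ]
  [ 0    0    1  |      1 ]
r1 := r1 − 4/3·r3
  [ 1  1/3  0  |  -14/3 ]
  [ 0    1  0  |      4 ]
  [ 0    0  1  |      1 ]
r1 := r1 − 1/3·r2
  [ 1  0  0  |  -6 ]
  [ 0  1  0  |   4 ]
  [ 0  0  1  |   1 ]
Reading off the last column: a = -6, b = 4, c = 1.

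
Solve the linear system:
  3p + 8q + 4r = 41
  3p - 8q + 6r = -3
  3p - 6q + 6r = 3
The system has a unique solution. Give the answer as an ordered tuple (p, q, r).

(3, 3, 2)

Form the augmented matrix and row-reduce:
  [ 3   8  4  |  41 ]
  [ 3  -8  6  |  -3 ]
  [ 3  -6  6  |   3 ]
r1 → 1/3·r1
  [ 1  8/3  4/3  |  41/3 ]
  [ 3   -8    6  |    -3 ]
  [ 3   -6    6  |     3 ]
r2 → r2 − 3·r1
  [ 1  8/3  4/3  |  41/3 ]
  [ 0  -16    2  |   -44 ]
  [ 3   -6    6  |     3 ]
r3 → r3 − 3·r1
  [ 1  8/3  4/3  |  41/3 ]
  [ 0  -16    2  |   -44 ]
  [ 0  -14    2  |   -38 ]
r2 → -1/16·r2
  [ 1  8/3   4/3  |  41/3 ]
  [ 0    1  -1/8  |  11/4 ]
  [ 0  -14     2  |   -38 ]
r3 → r3 + 14·r2
  [ 1  8/3   4/3  |  41/3 ]
  [ 0    1  -1/8  |  11/4 ]
  [ 0    0   1/4  |   1/2 ]
r3 → 4·r3
  [ 1  8/3   4/3  |  41/3 ]
  [ 0    1  -1/8  |  11/4 ]
  [ 0    0     1  |     2 ]
r2 → r2 + 1/8·r3
  [ 1  8/3  4/3  |  41/3 ]
  [ 0    1    0  |     3 ]
  [ 0    0    1  |     2 ]
r1 → r1 − 4/3·r3
  [ 1  8/3  0  |  11 ]
  [ 0    1  0  |   3 ]
  [ 0    0  1  |   2 ]
r1 → r1 − 8/3·r2
  [ 1  0  0  |  3 ]
  [ 0  1  0  |  3 ]
  [ 0  0  1  |  2 ]
Reading off the last column: p = 3, q = 3, r = 2.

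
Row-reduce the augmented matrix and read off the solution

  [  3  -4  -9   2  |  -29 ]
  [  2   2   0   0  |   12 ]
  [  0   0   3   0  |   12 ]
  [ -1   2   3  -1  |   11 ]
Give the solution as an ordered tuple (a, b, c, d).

r1 ← 1/3·r1
  [  1  -4/3  -3  2/3  |  -29/3 ]
  [  2     2   0    0  |     12 ]
  [  0     0   3    0  |     12 ]
  [ -1     2   3   -1  |     11 ]
r2 ← r2 − 2·r1
  [  1  -4/3  -3   2/3  |  -29/3 ]
  [  0  14/3   6  -4/3  |   94/3 ]
  [  0     0   3     0  |     12 ]
  [ -1     2   3    -1  |     11 ]
r4 ← r4 + r1
  [ 1  -4/3  -3   2/3  |  -29/3 ]
  [ 0  14/3   6  -4/3  |   94/3 ]
  [ 0     0   3     0  |     12 ]
  [ 0   2/3   0  -1/3  |    4/3 ]
r2 ← 3/14·r2
  [ 1  -4/3   -3   2/3  |  -29/3 ]
  [ 0     1  9/7  -2/7  |   47/7 ]
  [ 0     0    3     0  |     12 ]
  [ 0   2/3    0  -1/3  |    4/3 ]
r4 ← r4 − 2/3·r2
  [ 1  -4/3    -3   2/3  |  -29/3 ]
  [ 0     1   9/7  -2/7  |   47/7 ]
  [ 0     0     3     0  |     12 ]
  [ 0     0  -6/7  -1/7  |  -22/7 ]
r3 ← 1/3·r3
  [ 1  -4/3    -3   2/3  |  -29/3 ]
  [ 0     1   9/7  -2/7  |   47/7 ]
  [ 0     0     1     0  |      4 ]
  [ 0     0  -6/7  -1/7  |  -22/7 ]
r4 ← r4 + 6/7·r3
  [ 1  -4/3   -3   2/3  |  -29/3 ]
  [ 0     1  9/7  -2/7  |   47/7 ]
  [ 0     0    1     0  |      4 ]
  [ 0     0    0  -1/7  |    2/7 ]
r4 ← -7·r4
  [ 1  -4/3   -3   2/3  |  -29/3 ]
  [ 0     1  9/7  -2/7  |   47/7 ]
  [ 0     0    1     0  |      4 ]
  [ 0     0    0     1  |     -2 ]
r2 ← r2 + 2/7·r4
  [ 1  -4/3   -3  2/3  |  -29/3 ]
  [ 0     1  9/7    0  |   43/7 ]
  [ 0     0    1    0  |      4 ]
  [ 0     0    0    1  |     -2 ]
r1 ← r1 − 2/3·r4
  [ 1  -4/3   -3  0  |  -25/3 ]
  [ 0     1  9/7  0  |   43/7 ]
  [ 0     0    1  0  |      4 ]
  [ 0     0    0  1  |     -2 ]
r2 ← r2 − 9/7·r3
  [ 1  -4/3  -3  0  |  -25/3 ]
  [ 0     1   0  0  |      1 ]
  [ 0     0   1  0  |      4 ]
  [ 0     0   0  1  |     -2 ]
r1 ← r1 + 3·r3
  [ 1  -4/3  0  0  |  11/3 ]
  [ 0     1  0  0  |     1 ]
  [ 0     0  1  0  |     4 ]
  [ 0     0  0  1  |    -2 ]
r1 ← r1 + 4/3·r2
  [ 1  0  0  0  |   5 ]
  [ 0  1  0  0  |   1 ]
  [ 0  0  1  0  |   4 ]
  [ 0  0  0  1  |  -2 ]
Reading off the last column: a = 5, b = 1, c = 4, d = -2.

(5, 1, 4, -2)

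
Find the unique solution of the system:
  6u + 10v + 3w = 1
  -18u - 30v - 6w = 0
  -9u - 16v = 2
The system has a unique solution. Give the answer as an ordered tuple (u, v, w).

Form the augmented matrix and row-reduce:
  [   6   10   3  |  1 ]
  [ -18  -30  -6  |  0 ]
  [  -9  -16   0  |  2 ]
R1 := 1/6·R1
  [   1  5/3  1/2  |  1/6 ]
  [ -18  -30   -6  |    0 ]
  [  -9  -16    0  |    2 ]
R2 := R2 + 18·R1
  [  1  5/3  1/2  |  1/6 ]
  [  0    0    3  |    3 ]
  [ -9  -16    0  |    2 ]
R3 := R3 + 9·R1
  [ 1  5/3  1/2  |  1/6 ]
  [ 0    0    3  |    3 ]
  [ 0   -1  9/2  |  7/2 ]
R2 <=> R3
  [ 1  5/3  1/2  |  1/6 ]
  [ 0   -1  9/2  |  7/2 ]
  [ 0    0    3  |    3 ]
R2 := -1·R2
  [ 1  5/3   1/2  |   1/6 ]
  [ 0    1  -9/2  |  -7/2 ]
  [ 0    0     3  |     3 ]
R3 := 1/3·R3
  [ 1  5/3   1/2  |   1/6 ]
  [ 0    1  -9/2  |  -7/2 ]
  [ 0    0     1  |     1 ]
R2 := R2 + 9/2·R3
  [ 1  5/3  1/2  |  1/6 ]
  [ 0    1    0  |    1 ]
  [ 0    0    1  |    1 ]
R1 := R1 − 1/2·R3
  [ 1  5/3  0  |  -1/3 ]
  [ 0    1  0  |     1 ]
  [ 0    0  1  |     1 ]
R1 := R1 − 5/3·R2
  [ 1  0  0  |  -2 ]
  [ 0  1  0  |   1 ]
  [ 0  0  1  |   1 ]
Reading off the last column: u = -2, v = 1, w = 1.

(-2, 1, 1)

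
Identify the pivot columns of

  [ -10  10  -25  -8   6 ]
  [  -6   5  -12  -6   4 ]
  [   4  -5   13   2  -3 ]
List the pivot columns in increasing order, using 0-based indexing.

0, 1, 4

Multiply r1 by -1/10.
  [  1  -1  5/2  4/5  -3/5 ]
  [ -6   5  -12   -6     4 ]
  [  4  -5   13    2    -3 ]
Add 6 times r1 to r2.
  [ 1  -1  5/2   4/5  -3/5 ]
  [ 0  -1    3  -6/5   2/5 ]
  [ 4  -5   13     2    -3 ]
Subtract 4 times r1 from r3.
  [ 1  -1  5/2   4/5  -3/5 ]
  [ 0  -1    3  -6/5   2/5 ]
  [ 0  -1    3  -6/5  -3/5 ]
Multiply r2 by -1.
  [ 1  -1  5/2   4/5  -3/5 ]
  [ 0   1   -3   6/5  -2/5 ]
  [ 0  -1    3  -6/5  -3/5 ]
Add r2 to r3.
  [ 1  -1  5/2  4/5  -3/5 ]
  [ 0   1   -3  6/5  -2/5 ]
  [ 0   0    0    0    -1 ]
Multiply r3 by -1.
  [ 1  -1  5/2  4/5  -3/5 ]
  [ 0   1   -3  6/5  -2/5 ]
  [ 0   0    0    0     1 ]
Add 2/5 times r3 to r2.
  [ 1  -1  5/2  4/5  -3/5 ]
  [ 0   1   -3  6/5     0 ]
  [ 0   0    0    0     1 ]
Add 3/5 times r3 to r1.
  [ 1  -1  5/2  4/5  0 ]
  [ 0   1   -3  6/5  0 ]
  [ 0   0    0    0  1 ]
Add r2 to r1.
  [ 1  0  -1/2    2  0 ]
  [ 0  1    -3  6/5  0 ]
  [ 0  0     0    0  1 ]
Pivot columns are the columns containing a leading 1.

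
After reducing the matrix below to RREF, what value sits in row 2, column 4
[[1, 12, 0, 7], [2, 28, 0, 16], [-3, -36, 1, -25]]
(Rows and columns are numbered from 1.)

R2 ← R2 − 2·R1
  [  1   12  0    7 ]
  [  0    4  0    2 ]
  [ -3  -36  1  -25 ]
R3 ← R3 + 3·R1
  [ 1  12  0   7 ]
  [ 0   4  0   2 ]
  [ 0   0  1  -4 ]
R2 ← 1/4·R2
  [ 1  12  0    7 ]
  [ 0   1  0  1/2 ]
  [ 0   0  1   -4 ]
R1 ← R1 − 12·R2
  [ 1  0  0    1 ]
  [ 0  1  0  1/2 ]
  [ 0  0  1   -4 ]

1/2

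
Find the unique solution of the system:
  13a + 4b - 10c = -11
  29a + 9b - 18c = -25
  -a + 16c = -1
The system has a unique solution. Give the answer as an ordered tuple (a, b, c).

(1, -6, 0)

Form the augmented matrix and row-reduce:
  [ 13  4  -10  |  -11 ]
  [ 29  9  -18  |  -25 ]
  [ -1  0   16  |   -1 ]
ρ1 := 1/13·ρ1
  [  1  4/13  -10/13  |  -11/13 ]
  [ 29     9     -18  |     -25 ]
  [ -1     0      16  |      -1 ]
ρ2 := ρ2 − 29·ρ1
  [  1  4/13  -10/13  |  -11/13 ]
  [  0  1/13   56/13  |   -6/13 ]
  [ -1     0      16  |      -1 ]
ρ3 := ρ3 + ρ1
  [ 1  4/13  -10/13  |  -11/13 ]
  [ 0  1/13   56/13  |   -6/13 ]
  [ 0  4/13  198/13  |  -24/13 ]
ρ2 := 13·ρ2
  [ 1  4/13  -10/13  |  -11/13 ]
  [ 0     1      56  |      -6 ]
  [ 0  4/13  198/13  |  -24/13 ]
ρ3 := ρ3 − 4/13·ρ2
  [ 1  4/13  -10/13  |  -11/13 ]
  [ 0     1      56  |      -6 ]
  [ 0     0      -2  |       0 ]
ρ3 := -1/2·ρ3
  [ 1  4/13  -10/13  |  -11/13 ]
  [ 0     1      56  |      -6 ]
  [ 0     0       1  |       0 ]
ρ2 := ρ2 − 56·ρ3
  [ 1  4/13  -10/13  |  -11/13 ]
  [ 0     1       0  |      -6 ]
  [ 0     0       1  |       0 ]
ρ1 := ρ1 + 10/13·ρ3
  [ 1  4/13  0  |  -11/13 ]
  [ 0     1  0  |      -6 ]
  [ 0     0  1  |       0 ]
ρ1 := ρ1 − 4/13·ρ2
  [ 1  0  0  |   1 ]
  [ 0  1  0  |  -6 ]
  [ 0  0  1  |   0 ]
Reading off the last column: a = 1, b = -6, c = 0.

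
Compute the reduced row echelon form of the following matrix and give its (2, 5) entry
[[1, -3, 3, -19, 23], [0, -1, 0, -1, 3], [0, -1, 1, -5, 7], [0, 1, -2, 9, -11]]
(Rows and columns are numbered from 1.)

-3

r2 ← -1·r2
  [ 1  -3   3  -19   23 ]
  [ 0   1   0    1   -3 ]
  [ 0  -1   1   -5    7 ]
  [ 0   1  -2    9  -11 ]
r3 ← r3 + r2
  [ 1  -3   3  -19   23 ]
  [ 0   1   0    1   -3 ]
  [ 0   0   1   -4    4 ]
  [ 0   1  -2    9  -11 ]
r4 ← r4 − r2
  [ 1  -3   3  -19  23 ]
  [ 0   1   0    1  -3 ]
  [ 0   0   1   -4   4 ]
  [ 0   0  -2    8  -8 ]
r4 ← r4 + 2·r3
  [ 1  -3  3  -19  23 ]
  [ 0   1  0    1  -3 ]
  [ 0   0  1   -4   4 ]
  [ 0   0  0    0   0 ]
r1 ← r1 − 3·r3
  [ 1  -3  0  -7  11 ]
  [ 0   1  0   1  -3 ]
  [ 0   0  1  -4   4 ]
  [ 0   0  0   0   0 ]
r1 ← r1 + 3·r2
  [ 1  0  0  -4   2 ]
  [ 0  1  0   1  -3 ]
  [ 0  0  1  -4   4 ]
  [ 0  0  0   0   0 ]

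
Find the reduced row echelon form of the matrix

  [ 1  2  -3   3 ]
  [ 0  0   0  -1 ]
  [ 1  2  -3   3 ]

ρ3 -> ρ3 − ρ1
  [ 1  2  -3   3 ]
  [ 0  0   0  -1 ]
  [ 0  0   0   0 ]
ρ2 -> -1·ρ2
  [ 1  2  -3  3 ]
  [ 0  0   0  1 ]
  [ 0  0   0  0 ]
ρ1 -> ρ1 − 3·ρ2
  [ 1  2  -3  0 ]
  [ 0  0   0  1 ]
  [ 0  0   0  0 ]

[[1, 2, -3, 0], [0, 0, 0, 1], [0, 0, 0, 0]]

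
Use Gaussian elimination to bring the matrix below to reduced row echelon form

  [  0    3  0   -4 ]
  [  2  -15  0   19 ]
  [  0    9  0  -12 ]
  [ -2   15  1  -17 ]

[[1, 0, 0, -1/2], [0, 1, 0, -4/3], [0, 0, 1, 2], [0, 0, 0, 0]]

Swap r1 and r2.
  [  2  -15  0   19 ]
  [  0    3  0   -4 ]
  [  0    9  0  -12 ]
  [ -2   15  1  -17 ]
Multiply r1 by 1/2.
  [  1  -15/2  0  19/2 ]
  [  0      3  0    -4 ]
  [  0      9  0   -12 ]
  [ -2     15  1   -17 ]
Add 2 times r1 to r4.
  [ 1  -15/2  0  19/2 ]
  [ 0      3  0    -4 ]
  [ 0      9  0   -12 ]
  [ 0      0  1     2 ]
Multiply r2 by 1/3.
  [ 1  -15/2  0  19/2 ]
  [ 0      1  0  -4/3 ]
  [ 0      9  0   -12 ]
  [ 0      0  1     2 ]
Subtract 9 times r2 from r3.
  [ 1  -15/2  0  19/2 ]
  [ 0      1  0  -4/3 ]
  [ 0      0  0     0 ]
  [ 0      0  1     2 ]
Swap r3 and r4.
  [ 1  -15/2  0  19/2 ]
  [ 0      1  0  -4/3 ]
  [ 0      0  1     2 ]
  [ 0      0  0     0 ]
Add 15/2 times r2 to r1.
  [ 1  0  0  -1/2 ]
  [ 0  1  0  -4/3 ]
  [ 0  0  1     2 ]
  [ 0  0  0     0 ]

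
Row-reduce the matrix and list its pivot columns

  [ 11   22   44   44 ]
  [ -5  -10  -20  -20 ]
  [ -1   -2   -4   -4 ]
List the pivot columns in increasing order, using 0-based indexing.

r1 ← 1/11·r1
  [  1    2    4    4 ]
  [ -5  -10  -20  -20 ]
  [ -1   -2   -4   -4 ]
r2 ← r2 + 5·r1
  [  1   2   4   4 ]
  [  0   0   0   0 ]
  [ -1  -2  -4  -4 ]
r3 ← r3 + r1
  [ 1  2  4  4 ]
  [ 0  0  0  0 ]
  [ 0  0  0  0 ]
Pivot columns are the columns containing a leading 1.

0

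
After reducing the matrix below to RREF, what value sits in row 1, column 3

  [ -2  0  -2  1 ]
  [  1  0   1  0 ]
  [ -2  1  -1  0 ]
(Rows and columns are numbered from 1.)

1

Multiply ρ1 by -1/2.
  [  1  0   1  -1/2 ]
  [  1  0   1     0 ]
  [ -2  1  -1     0 ]
Subtract ρ1 from ρ2.
  [  1  0   1  -1/2 ]
  [  0  0   0   1/2 ]
  [ -2  1  -1     0 ]
Add 2 times ρ1 to ρ3.
  [ 1  0  1  -1/2 ]
  [ 0  0  0   1/2 ]
  [ 0  1  1    -1 ]
Swap ρ2 and ρ3.
  [ 1  0  1  -1/2 ]
  [ 0  1  1    -1 ]
  [ 0  0  0   1/2 ]
Multiply ρ3 by 2.
  [ 1  0  1  -1/2 ]
  [ 0  1  1    -1 ]
  [ 0  0  0     1 ]
Add ρ3 to ρ2.
  [ 1  0  1  -1/2 ]
  [ 0  1  1     0 ]
  [ 0  0  0     1 ]
Add 1/2 times ρ3 to ρ1.
  [ 1  0  1  0 ]
  [ 0  1  1  0 ]
  [ 0  0  0  1 ]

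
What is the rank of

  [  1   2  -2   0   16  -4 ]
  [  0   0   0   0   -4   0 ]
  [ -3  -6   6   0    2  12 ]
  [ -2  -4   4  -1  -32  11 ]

rank = 3

Add 3 times ρ1 to ρ3.
  [  1   2  -2   0   16  -4 ]
  [  0   0   0   0   -4   0 ]
  [  0   0   0   0   50   0 ]
  [ -2  -4   4  -1  -32  11 ]
Add 2 times ρ1 to ρ4.
  [ 1  2  -2   0  16  -4 ]
  [ 0  0   0   0  -4   0 ]
  [ 0  0   0   0  50   0 ]
  [ 0  0   0  -1   0   3 ]
Swap ρ2 and ρ4.
  [ 1  2  -2   0  16  -4 ]
  [ 0  0   0  -1   0   3 ]
  [ 0  0   0   0  50   0 ]
  [ 0  0   0   0  -4   0 ]
Multiply ρ2 by -1.
  [ 1  2  -2  0  16  -4 ]
  [ 0  0   0  1   0  -3 ]
  [ 0  0   0  0  50   0 ]
  [ 0  0   0  0  -4   0 ]
Multiply ρ3 by 1/50.
  [ 1  2  -2  0  16  -4 ]
  [ 0  0   0  1   0  -3 ]
  [ 0  0   0  0   1   0 ]
  [ 0  0   0  0  -4   0 ]
Add 4 times ρ3 to ρ4.
  [ 1  2  -2  0  16  -4 ]
  [ 0  0   0  1   0  -3 ]
  [ 0  0   0  0   1   0 ]
  [ 0  0   0  0   0   0 ]
Subtract 16 times ρ3 from ρ1.
  [ 1  2  -2  0  0  -4 ]
  [ 0  0   0  1  0  -3 ]
  [ 0  0   0  0  1   0 ]
  [ 0  0   0  0  0   0 ]
The reduced form has 3 nonzero rows.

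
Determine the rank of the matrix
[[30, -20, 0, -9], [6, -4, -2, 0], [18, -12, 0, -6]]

R1 → 1/30·R1
  [  1  -2/3   0  -3/10 ]
  [  6    -4  -2      0 ]
  [ 18   -12   0     -6 ]
R2 → R2 − 6·R1
  [  1  -2/3   0  -3/10 ]
  [  0     0  -2    9/5 ]
  [ 18   -12   0     -6 ]
R3 → R3 − 18·R1
  [ 1  -2/3   0  -3/10 ]
  [ 0     0  -2    9/5 ]
  [ 0     0   0   -3/5 ]
R2 → -1/2·R2
  [ 1  -2/3  0  -3/10 ]
  [ 0     0  1  -9/10 ]
  [ 0     0  0   -3/5 ]
R3 → -5/3·R3
  [ 1  -2/3  0  -3/10 ]
  [ 0     0  1  -9/10 ]
  [ 0     0  0      1 ]
R2 → R2 + 9/10·R3
  [ 1  -2/3  0  -3/10 ]
  [ 0     0  1      0 ]
  [ 0     0  0      1 ]
R1 → R1 + 3/10·R3
  [ 1  -2/3  0  0 ]
  [ 0     0  1  0 ]
  [ 0     0  0  1 ]
The reduced form has 3 nonzero rows.

rank = 3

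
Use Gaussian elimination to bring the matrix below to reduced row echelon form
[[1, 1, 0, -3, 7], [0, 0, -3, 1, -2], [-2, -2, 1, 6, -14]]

[[1, 1, 0, 0, 1], [0, 0, 1, 0, 0], [0, 0, 0, 1, -2]]

Add 2 times R1 to R3.
Multiply R2 by -1/3.
Subtract R2 from R3.
Multiply R3 by 3.
Add 1/3 times R3 to R2.
Add 3 times R3 to R1.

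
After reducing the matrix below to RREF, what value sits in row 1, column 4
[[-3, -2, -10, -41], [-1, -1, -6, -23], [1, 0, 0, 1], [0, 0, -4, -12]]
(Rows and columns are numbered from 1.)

1

R1 -> -1/3·R1
  [  1  2/3  10/3  41/3 ]
  [ -1   -1    -6   -23 ]
  [  1    0     0     1 ]
  [  0    0    -4   -12 ]
R2 -> R2 + R1
  [ 1   2/3  10/3   41/3 ]
  [ 0  -1/3  -8/3  -28/3 ]
  [ 1     0     0      1 ]
  [ 0     0    -4    -12 ]
R3 -> R3 − R1
  [ 1   2/3   10/3   41/3 ]
  [ 0  -1/3   -8/3  -28/3 ]
  [ 0  -2/3  -10/3  -38/3 ]
  [ 0     0     -4    -12 ]
R2 -> -3·R2
  [ 1   2/3   10/3   41/3 ]
  [ 0     1      8     28 ]
  [ 0  -2/3  -10/3  -38/3 ]
  [ 0     0     -4    -12 ]
R3 -> R3 + 2/3·R2
  [ 1  2/3  10/3  41/3 ]
  [ 0    1     8    28 ]
  [ 0    0     2     6 ]
  [ 0    0    -4   -12 ]
R3 -> 1/2·R3
  [ 1  2/3  10/3  41/3 ]
  [ 0    1     8    28 ]
  [ 0    0     1     3 ]
  [ 0    0    -4   -12 ]
R4 -> R4 + 4·R3
  [ 1  2/3  10/3  41/3 ]
  [ 0    1     8    28 ]
  [ 0    0     1     3 ]
  [ 0    0     0     0 ]
R2 -> R2 − 8·R3
  [ 1  2/3  10/3  41/3 ]
  [ 0    1     0     4 ]
  [ 0    0     1     3 ]
  [ 0    0     0     0 ]
R1 -> R1 − 10/3·R3
  [ 1  2/3  0  11/3 ]
  [ 0    1  0     4 ]
  [ 0    0  1     3 ]
  [ 0    0  0     0 ]
R1 -> R1 − 2/3·R2
  [ 1  0  0  1 ]
  [ 0  1  0  4 ]
  [ 0  0  1  3 ]
  [ 0  0  0  0 ]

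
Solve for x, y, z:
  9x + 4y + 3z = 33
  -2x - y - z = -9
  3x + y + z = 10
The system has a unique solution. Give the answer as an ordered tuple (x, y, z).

(1, 3, 4)

Form the augmented matrix and row-reduce:
  [  9   4   3  |  33 ]
  [ -2  -1  -1  |  -9 ]
  [  3   1   1  |  10 ]
Multiply R1 by 1/9.
  [  1  4/9  1/3  |  11/3 ]
  [ -2   -1   -1  |    -9 ]
  [  3    1    1  |    10 ]
Add 2 times R1 to R2.
  [ 1   4/9   1/3  |  11/3 ]
  [ 0  -1/9  -1/3  |  -5/3 ]
  [ 3     1     1  |    10 ]
Subtract 3 times R1 from R3.
  [ 1   4/9   1/3  |  11/3 ]
  [ 0  -1/9  -1/3  |  -5/3 ]
  [ 0  -1/3     0  |    -1 ]
Multiply R2 by -9.
  [ 1   4/9  1/3  |  11/3 ]
  [ 0     1    3  |    15 ]
  [ 0  -1/3    0  |    -1 ]
Add 1/3 times R2 to R3.
  [ 1  4/9  1/3  |  11/3 ]
  [ 0    1    3  |    15 ]
  [ 0    0    1  |     4 ]
Subtract 3 times R3 from R2.
  [ 1  4/9  1/3  |  11/3 ]
  [ 0    1    0  |     3 ]
  [ 0    0    1  |     4 ]
Subtract 1/3 times R3 from R1.
  [ 1  4/9  0  |  7/3 ]
  [ 0    1  0  |    3 ]
  [ 0    0  1  |    4 ]
Subtract 4/9 times R2 from R1.
  [ 1  0  0  |  1 ]
  [ 0  1  0  |  3 ]
  [ 0  0  1  |  4 ]
Reading off the last column: x = 1, y = 3, z = 4.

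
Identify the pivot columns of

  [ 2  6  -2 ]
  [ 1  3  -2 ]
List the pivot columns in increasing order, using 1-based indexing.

r1 ← 1/2·r1
r2 ← r2 − r1
r2 ← -1·r2
r1 ← r1 + r2
Pivot columns are the columns containing a leading 1.

1, 3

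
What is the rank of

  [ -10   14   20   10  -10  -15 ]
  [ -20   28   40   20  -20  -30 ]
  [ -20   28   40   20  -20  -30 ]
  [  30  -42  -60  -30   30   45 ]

rank = 1

Multiply R1 by -1/10.
  [   1  -7/5   -2   -1    1  3/2 ]
  [ -20    28   40   20  -20  -30 ]
  [ -20    28   40   20  -20  -30 ]
  [  30   -42  -60  -30   30   45 ]
Add 20 times R1 to R2.
  [   1  -7/5   -2   -1    1  3/2 ]
  [   0     0    0    0    0    0 ]
  [ -20    28   40   20  -20  -30 ]
  [  30   -42  -60  -30   30   45 ]
Add 20 times R1 to R3.
  [  1  -7/5   -2   -1   1  3/2 ]
  [  0     0    0    0   0    0 ]
  [  0     0    0    0   0    0 ]
  [ 30   -42  -60  -30  30   45 ]
Subtract 30 times R1 from R4.
  [ 1  -7/5  -2  -1  1  3/2 ]
  [ 0     0   0   0  0    0 ]
  [ 0     0   0   0  0    0 ]
  [ 0     0   0   0  0    0 ]
The reduced form has 1 nonzero row.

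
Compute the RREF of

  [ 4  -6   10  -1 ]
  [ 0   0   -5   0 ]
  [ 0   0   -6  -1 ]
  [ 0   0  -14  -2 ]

ρ1 → 1/4·ρ1
ρ2 → -1/5·ρ2
ρ3 → ρ3 + 6·ρ2
ρ4 → ρ4 + 14·ρ2
ρ3 → -1·ρ3
ρ4 → ρ4 + 2·ρ3
ρ1 → ρ1 + 1/4·ρ3
ρ1 → ρ1 − 5/2·ρ2

[[1, -3/2, 0, 0], [0, 0, 1, 0], [0, 0, 0, 1], [0, 0, 0, 0]]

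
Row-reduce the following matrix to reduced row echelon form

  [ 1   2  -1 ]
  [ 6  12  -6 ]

[[1, 2, -1], [0, 0, 0]]

R2 := R2 − 6·R1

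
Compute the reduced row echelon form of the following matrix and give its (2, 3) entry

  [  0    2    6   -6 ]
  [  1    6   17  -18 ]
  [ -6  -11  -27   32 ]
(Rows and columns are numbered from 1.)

Swap ρ1 and ρ2.
  [  1    6   17  -18 ]
  [  0    2    6   -6 ]
  [ -6  -11  -27   32 ]
Add 6 times ρ1 to ρ3.
  [ 1   6  17  -18 ]
  [ 0   2   6   -6 ]
  [ 0  25  75  -76 ]
Multiply ρ2 by 1/2.
  [ 1   6  17  -18 ]
  [ 0   1   3   -3 ]
  [ 0  25  75  -76 ]
Subtract 25 times ρ2 from ρ3.
  [ 1  6  17  -18 ]
  [ 0  1   3   -3 ]
  [ 0  0   0   -1 ]
Multiply ρ3 by -1.
  [ 1  6  17  -18 ]
  [ 0  1   3   -3 ]
  [ 0  0   0    1 ]
Add 3 times ρ3 to ρ2.
  [ 1  6  17  -18 ]
  [ 0  1   3    0 ]
  [ 0  0   0    1 ]
Add 18 times ρ3 to ρ1.
  [ 1  6  17  0 ]
  [ 0  1   3  0 ]
  [ 0  0   0  1 ]
Subtract 6 times ρ2 from ρ1.
  [ 1  0  -1  0 ]
  [ 0  1   3  0 ]
  [ 0  0   0  1 ]

3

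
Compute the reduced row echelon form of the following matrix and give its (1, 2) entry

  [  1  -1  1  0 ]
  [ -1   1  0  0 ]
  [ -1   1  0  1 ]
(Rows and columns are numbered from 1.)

R2 -> R2 + R1
  [  1  -1  1  0 ]
  [  0   0  1  0 ]
  [ -1   1  0  1 ]
R3 -> R3 + R1
  [ 1  -1  1  0 ]
  [ 0   0  1  0 ]
  [ 0   0  1  1 ]
R3 -> R3 − R2
  [ 1  -1  1  0 ]
  [ 0   0  1  0 ]
  [ 0   0  0  1 ]
R1 -> R1 − R2
  [ 1  -1  0  0 ]
  [ 0   0  1  0 ]
  [ 0   0  0  1 ]

-1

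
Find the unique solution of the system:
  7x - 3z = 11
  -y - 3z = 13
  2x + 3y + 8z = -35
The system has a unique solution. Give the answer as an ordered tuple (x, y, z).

Form the augmented matrix and row-reduce:
  [ 7   0  -3  |   11 ]
  [ 0  -1  -3  |   13 ]
  [ 2   3   8  |  -35 ]
ρ1 -> 1/7·ρ1
  [ 1   0  -3/7  |  11/7 ]
  [ 0  -1    -3  |    13 ]
  [ 2   3     8  |   -35 ]
ρ3 -> ρ3 − 2·ρ1
  [ 1   0  -3/7  |    11/7 ]
  [ 0  -1    -3  |      13 ]
  [ 0   3  62/7  |  -267/7 ]
ρ2 -> -1·ρ2
  [ 1  0  -3/7  |    11/7 ]
  [ 0  1     3  |     -13 ]
  [ 0  3  62/7  |  -267/7 ]
ρ3 -> ρ3 − 3·ρ2
  [ 1  0  -3/7  |  11/7 ]
  [ 0  1     3  |   -13 ]
  [ 0  0  -1/7  |   6/7 ]
ρ3 -> -7·ρ3
  [ 1  0  -3/7  |  11/7 ]
  [ 0  1     3  |   -13 ]
  [ 0  0     1  |    -6 ]
ρ2 -> ρ2 − 3·ρ3
  [ 1  0  -3/7  |  11/7 ]
  [ 0  1     0  |     5 ]
  [ 0  0     1  |    -6 ]
ρ1 -> ρ1 + 3/7·ρ3
  [ 1  0  0  |  -1 ]
  [ 0  1  0  |   5 ]
  [ 0  0  1  |  -6 ]
Reading off the last column: x = -1, y = 5, z = -6.

(-1, 5, -6)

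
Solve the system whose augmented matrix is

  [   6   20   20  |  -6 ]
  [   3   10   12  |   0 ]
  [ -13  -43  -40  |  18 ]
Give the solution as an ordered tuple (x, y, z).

R1 := 1/6·R1
  [   1  10/3  10/3  |  -1 ]
  [   3    10    12  |   0 ]
  [ -13   -43   -40  |  18 ]
R2 := R2 − 3·R1
  [   1  10/3  10/3  |  -1 ]
  [   0     0     2  |   3 ]
  [ -13   -43   -40  |  18 ]
R3 := R3 + 13·R1
  [ 1  10/3  10/3  |  -1 ]
  [ 0     0     2  |   3 ]
  [ 0   1/3  10/3  |   5 ]
R2 ↔ R3
  [ 1  10/3  10/3  |  -1 ]
  [ 0   1/3  10/3  |   5 ]
  [ 0     0     2  |   3 ]
R2 := 3·R2
  [ 1  10/3  10/3  |  -1 ]
  [ 0     1    10  |  15 ]
  [ 0     0     2  |   3 ]
R3 := 1/2·R3
  [ 1  10/3  10/3  |   -1 ]
  [ 0     1    10  |   15 ]
  [ 0     0     1  |  3/2 ]
R2 := R2 − 10·R3
  [ 1  10/3  10/3  |   -1 ]
  [ 0     1     0  |    0 ]
  [ 0     0     1  |  3/2 ]
R1 := R1 − 10/3·R3
  [ 1  10/3  0  |   -6 ]
  [ 0     1  0  |    0 ]
  [ 0     0  1  |  3/2 ]
R1 := R1 − 10/3·R2
  [ 1  0  0  |   -6 ]
  [ 0  1  0  |    0 ]
  [ 0  0  1  |  3/2 ]
Reading off the last column: x = -6, y = 0, z = 3/2.

(-6, 0, 3/2)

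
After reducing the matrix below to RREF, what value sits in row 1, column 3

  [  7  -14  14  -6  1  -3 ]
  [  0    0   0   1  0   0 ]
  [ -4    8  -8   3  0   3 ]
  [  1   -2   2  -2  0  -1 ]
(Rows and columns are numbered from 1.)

Multiply R1 by 1/7.
  [  1  -2   2  -6/7  1/7  -3/7 ]
  [  0   0   0     1    0     0 ]
  [ -4   8  -8     3    0     3 ]
  [  1  -2   2    -2    0    -1 ]
Add 4 times R1 to R3.
  [ 1  -2  2  -6/7  1/7  -3/7 ]
  [ 0   0  0     1    0     0 ]
  [ 0   0  0  -3/7  4/7   9/7 ]
  [ 1  -2  2    -2    0    -1 ]
Subtract R1 from R4.
  [ 1  -2  2  -6/7   1/7  -3/7 ]
  [ 0   0  0     1     0     0 ]
  [ 0   0  0  -3/7   4/7   9/7 ]
  [ 0   0  0  -8/7  -1/7  -4/7 ]
Add 3/7 times R2 to R3.
  [ 1  -2  2  -6/7   1/7  -3/7 ]
  [ 0   0  0     1     0     0 ]
  [ 0   0  0     0   4/7   9/7 ]
  [ 0   0  0  -8/7  -1/7  -4/7 ]
Add 8/7 times R2 to R4.
  [ 1  -2  2  -6/7   1/7  -3/7 ]
  [ 0   0  0     1     0     0 ]
  [ 0   0  0     0   4/7   9/7 ]
  [ 0   0  0     0  -1/7  -4/7 ]
Multiply R3 by 7/4.
  [ 1  -2  2  -6/7   1/7  -3/7 ]
  [ 0   0  0     1     0     0 ]
  [ 0   0  0     0     1   9/4 ]
  [ 0   0  0     0  -1/7  -4/7 ]
Add 1/7 times R3 to R4.
  [ 1  -2  2  -6/7  1/7  -3/7 ]
  [ 0   0  0     1    0     0 ]
  [ 0   0  0     0    1   9/4 ]
  [ 0   0  0     0    0  -1/4 ]
Multiply R4 by -4.
  [ 1  -2  2  -6/7  1/7  -3/7 ]
  [ 0   0  0     1    0     0 ]
  [ 0   0  0     0    1   9/4 ]
  [ 0   0  0     0    0     1 ]
Subtract 9/4 times R4 from R3.
  [ 1  -2  2  -6/7  1/7  -3/7 ]
  [ 0   0  0     1    0     0 ]
  [ 0   0  0     0    1     0 ]
  [ 0   0  0     0    0     1 ]
Add 3/7 times R4 to R1.
  [ 1  -2  2  -6/7  1/7  0 ]
  [ 0   0  0     1    0  0 ]
  [ 0   0  0     0    1  0 ]
  [ 0   0  0     0    0  1 ]
Subtract 1/7 times R3 from R1.
  [ 1  -2  2  -6/7  0  0 ]
  [ 0   0  0     1  0  0 ]
  [ 0   0  0     0  1  0 ]
  [ 0   0  0     0  0  1 ]
Add 6/7 times R2 to R1.
  [ 1  -2  2  0  0  0 ]
  [ 0   0  0  1  0  0 ]
  [ 0   0  0  0  1  0 ]
  [ 0   0  0  0  0  1 ]

2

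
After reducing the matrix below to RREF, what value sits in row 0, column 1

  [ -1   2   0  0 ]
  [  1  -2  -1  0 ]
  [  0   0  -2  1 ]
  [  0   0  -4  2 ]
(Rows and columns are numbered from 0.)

-2

r1 := -1·r1
r2 := r2 − r1
r2 := -1·r2
r3 := r3 + 2·r2
r4 := r4 + 4·r2
r4 := r4 − 2·r3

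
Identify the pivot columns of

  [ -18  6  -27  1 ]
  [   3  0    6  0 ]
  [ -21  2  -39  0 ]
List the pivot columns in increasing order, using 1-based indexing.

R1 ← -1/18·R1
  [   1  -1/3  3/2  -1/18 ]
  [   3     0    6      0 ]
  [ -21     2  -39      0 ]
R2 ← R2 − 3·R1
  [   1  -1/3  3/2  -1/18 ]
  [   0     1  3/2    1/6 ]
  [ -21     2  -39      0 ]
R3 ← R3 + 21·R1
  [ 1  -1/3    3/2  -1/18 ]
  [ 0     1    3/2    1/6 ]
  [ 0    -5  -15/2   -7/6 ]
R3 ← R3 + 5·R2
  [ 1  -1/3  3/2  -1/18 ]
  [ 0     1  3/2    1/6 ]
  [ 0     0    0   -1/3 ]
R3 ← -3·R3
  [ 1  -1/3  3/2  -1/18 ]
  [ 0     1  3/2    1/6 ]
  [ 0     0    0      1 ]
R2 ← R2 − 1/6·R3
  [ 1  -1/3  3/2  -1/18 ]
  [ 0     1  3/2      0 ]
  [ 0     0    0      1 ]
R1 ← R1 + 1/18·R3
  [ 1  -1/3  3/2  0 ]
  [ 0     1  3/2  0 ]
  [ 0     0    0  1 ]
R1 ← R1 + 1/3·R2
  [ 1  0    2  0 ]
  [ 0  1  3/2  0 ]
  [ 0  0    0  1 ]
Pivot columns are the columns containing a leading 1.

1, 2, 4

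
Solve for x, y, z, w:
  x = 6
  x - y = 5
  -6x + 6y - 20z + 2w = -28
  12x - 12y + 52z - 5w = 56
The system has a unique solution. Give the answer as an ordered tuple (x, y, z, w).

Form the augmented matrix and row-reduce:
  [  1    0    0   0  |    6 ]
  [  1   -1    0   0  |    5 ]
  [ -6    6  -20   2  |  -28 ]
  [ 12  -12   52  -5  |   56 ]
r2 → r2 − r1
  [  1    0    0   0  |    6 ]
  [  0   -1    0   0  |   -1 ]
  [ -6    6  -20   2  |  -28 ]
  [ 12  -12   52  -5  |   56 ]
r3 → r3 + 6·r1
  [  1    0    0   0  |   6 ]
  [  0   -1    0   0  |  -1 ]
  [  0    6  -20   2  |   8 ]
  [ 12  -12   52  -5  |  56 ]
r4 → r4 − 12·r1
  [ 1    0    0   0  |    6 ]
  [ 0   -1    0   0  |   -1 ]
  [ 0    6  -20   2  |    8 ]
  [ 0  -12   52  -5  |  -16 ]
r2 → -1·r2
  [ 1    0    0   0  |    6 ]
  [ 0    1    0   0  |    1 ]
  [ 0    6  -20   2  |    8 ]
  [ 0  -12   52  -5  |  -16 ]
r3 → r3 − 6·r2
  [ 1    0    0   0  |    6 ]
  [ 0    1    0   0  |    1 ]
  [ 0    0  -20   2  |    2 ]
  [ 0  -12   52  -5  |  -16 ]
r4 → r4 + 12·r2
  [ 1  0    0   0  |   6 ]
  [ 0  1    0   0  |   1 ]
  [ 0  0  -20   2  |   2 ]
  [ 0  0   52  -5  |  -4 ]
r3 → -1/20·r3
  [ 1  0   0      0  |      6 ]
  [ 0  1   0      0  |      1 ]
  [ 0  0   1  -1/10  |  -1/10 ]
  [ 0  0  52     -5  |     -4 ]
r4 → r4 − 52·r3
  [ 1  0  0      0  |      6 ]
  [ 0  1  0      0  |      1 ]
  [ 0  0  1  -1/10  |  -1/10 ]
  [ 0  0  0    1/5  |    6/5 ]
r4 → 5·r4
  [ 1  0  0      0  |      6 ]
  [ 0  1  0      0  |      1 ]
  [ 0  0  1  -1/10  |  -1/10 ]
  [ 0  0  0      1  |      6 ]
r3 → r3 + 1/10·r4
  [ 1  0  0  0  |    6 ]
  [ 0  1  0  0  |    1 ]
  [ 0  0  1  0  |  1/2 ]
  [ 0  0  0  1  |    6 ]
Reading off the last column: x = 6, y = 1, z = 1/2, w = 6.

(6, 1, 1/2, 6)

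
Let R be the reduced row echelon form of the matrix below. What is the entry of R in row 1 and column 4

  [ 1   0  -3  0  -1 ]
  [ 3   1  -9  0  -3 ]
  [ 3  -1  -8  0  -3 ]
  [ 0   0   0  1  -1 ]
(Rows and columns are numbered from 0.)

0

Subtract 3 times r1 from r2.
  [ 1   0  -3  0  -1 ]
  [ 0   1   0  0   0 ]
  [ 3  -1  -8  0  -3 ]
  [ 0   0   0  1  -1 ]
Subtract 3 times r1 from r3.
  [ 1   0  -3  0  -1 ]
  [ 0   1   0  0   0 ]
  [ 0  -1   1  0   0 ]
  [ 0   0   0  1  -1 ]
Add r2 to r3.
  [ 1  0  -3  0  -1 ]
  [ 0  1   0  0   0 ]
  [ 0  0   1  0   0 ]
  [ 0  0   0  1  -1 ]
Add 3 times r3 to r1.
  [ 1  0  0  0  -1 ]
  [ 0  1  0  0   0 ]
  [ 0  0  1  0   0 ]
  [ 0  0  0  1  -1 ]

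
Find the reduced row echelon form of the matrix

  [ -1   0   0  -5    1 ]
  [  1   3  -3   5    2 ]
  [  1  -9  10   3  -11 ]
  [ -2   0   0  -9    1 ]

R1 ← -1·R1
  [  1   0   0   5   -1 ]
  [  1   3  -3   5    2 ]
  [  1  -9  10   3  -11 ]
  [ -2   0   0  -9    1 ]
R2 ← R2 − R1
  [  1   0   0   5   -1 ]
  [  0   3  -3   0    3 ]
  [  1  -9  10   3  -11 ]
  [ -2   0   0  -9    1 ]
R3 ← R3 − R1
  [  1   0   0   5   -1 ]
  [  0   3  -3   0    3 ]
  [  0  -9  10  -2  -10 ]
  [ -2   0   0  -9    1 ]
R4 ← R4 + 2·R1
  [ 1   0   0   5   -1 ]
  [ 0   3  -3   0    3 ]
  [ 0  -9  10  -2  -10 ]
  [ 0   0   0   1   -1 ]
R2 ← 1/3·R2
  [ 1   0   0   5   -1 ]
  [ 0   1  -1   0    1 ]
  [ 0  -9  10  -2  -10 ]
  [ 0   0   0   1   -1 ]
R3 ← R3 + 9·R2
  [ 1  0   0   5  -1 ]
  [ 0  1  -1   0   1 ]
  [ 0  0   1  -2  -1 ]
  [ 0  0   0   1  -1 ]
R3 ← R3 + 2·R4
  [ 1  0   0  5  -1 ]
  [ 0  1  -1  0   1 ]
  [ 0  0   1  0  -3 ]
  [ 0  0   0  1  -1 ]
R1 ← R1 − 5·R4
  [ 1  0   0  0   4 ]
  [ 0  1  -1  0   1 ]
  [ 0  0   1  0  -3 ]
  [ 0  0   0  1  -1 ]
R2 ← R2 + R3
  [ 1  0  0  0   4 ]
  [ 0  1  0  0  -2 ]
  [ 0  0  1  0  -3 ]
  [ 0  0  0  1  -1 ]

[[1, 0, 0, 0, 4], [0, 1, 0, 0, -2], [0, 0, 1, 0, -3], [0, 0, 0, 1, -1]]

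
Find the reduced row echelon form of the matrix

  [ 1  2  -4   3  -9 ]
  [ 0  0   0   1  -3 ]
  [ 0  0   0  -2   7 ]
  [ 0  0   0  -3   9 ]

R3 := R3 + 2·R2
  [ 1  2  -4   3  -9 ]
  [ 0  0   0   1  -3 ]
  [ 0  0   0   0   1 ]
  [ 0  0   0  -3   9 ]
R4 := R4 + 3·R2
  [ 1  2  -4  3  -9 ]
  [ 0  0   0  1  -3 ]
  [ 0  0   0  0   1 ]
  [ 0  0   0  0   0 ]
R2 := R2 + 3·R3
  [ 1  2  -4  3  -9 ]
  [ 0  0   0  1   0 ]
  [ 0  0   0  0   1 ]
  [ 0  0   0  0   0 ]
R1 := R1 + 9·R3
  [ 1  2  -4  3  0 ]
  [ 0  0   0  1  0 ]
  [ 0  0   0  0  1 ]
  [ 0  0   0  0  0 ]
R1 := R1 − 3·R2
  [ 1  2  -4  0  0 ]
  [ 0  0   0  1  0 ]
  [ 0  0   0  0  1 ]
  [ 0  0   0  0  0 ]

[[1, 2, -4, 0, 0], [0, 0, 0, 1, 0], [0, 0, 0, 0, 1], [0, 0, 0, 0, 0]]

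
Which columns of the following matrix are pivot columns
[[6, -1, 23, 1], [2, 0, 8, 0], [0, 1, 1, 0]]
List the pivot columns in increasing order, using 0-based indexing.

0, 1, 3

r1 := 1/6·r1
  [ 1  -1/6  23/6  1/6 ]
  [ 2     0     8    0 ]
  [ 0     1     1    0 ]
r2 := r2 − 2·r1
  [ 1  -1/6  23/6   1/6 ]
  [ 0   1/3   1/3  -1/3 ]
  [ 0     1     1     0 ]
r2 := 3·r2
  [ 1  -1/6  23/6  1/6 ]
  [ 0     1     1   -1 ]
  [ 0     1     1    0 ]
r3 := r3 − r2
  [ 1  -1/6  23/6  1/6 ]
  [ 0     1     1   -1 ]
  [ 0     0     0    1 ]
r2 := r2 + r3
  [ 1  -1/6  23/6  1/6 ]
  [ 0     1     1    0 ]
  [ 0     0     0    1 ]
r1 := r1 − 1/6·r3
  [ 1  -1/6  23/6  0 ]
  [ 0     1     1  0 ]
  [ 0     0     0  1 ]
r1 := r1 + 1/6·r2
  [ 1  0  4  0 ]
  [ 0  1  1  0 ]
  [ 0  0  0  1 ]
Pivot columns are the columns containing a leading 1.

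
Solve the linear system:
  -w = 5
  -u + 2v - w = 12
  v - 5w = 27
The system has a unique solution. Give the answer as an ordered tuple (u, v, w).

Form the augmented matrix and row-reduce:
  [  0  0  -1  |   5 ]
  [ -1  2  -1  |  12 ]
  [  0  1  -5  |  27 ]
R1 <=> R2
  [ -1  2  -1  |  12 ]
  [  0  0  -1  |   5 ]
  [  0  1  -5  |  27 ]
R1 → -1·R1
  [ 1  -2   1  |  -12 ]
  [ 0   0  -1  |    5 ]
  [ 0   1  -5  |   27 ]
R2 <=> R3
  [ 1  -2   1  |  -12 ]
  [ 0   1  -5  |   27 ]
  [ 0   0  -1  |    5 ]
R3 → -1·R3
  [ 1  -2   1  |  -12 ]
  [ 0   1  -5  |   27 ]
  [ 0   0   1  |   -5 ]
R2 → R2 + 5·R3
  [ 1  -2  1  |  -12 ]
  [ 0   1  0  |    2 ]
  [ 0   0  1  |   -5 ]
R1 → R1 − R3
  [ 1  -2  0  |  -7 ]
  [ 0   1  0  |   2 ]
  [ 0   0  1  |  -5 ]
R1 → R1 + 2·R2
  [ 1  0  0  |  -3 ]
  [ 0  1  0  |   2 ]
  [ 0  0  1  |  -5 ]
Reading off the last column: u = -3, v = 2, w = -5.

(-3, 2, -5)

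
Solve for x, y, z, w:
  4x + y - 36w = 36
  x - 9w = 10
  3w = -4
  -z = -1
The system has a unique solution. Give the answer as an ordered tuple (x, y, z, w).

(-2, -4, 1, -4/3)

Form the augmented matrix and row-reduce:
  [ 4  1   0  -36  |  36 ]
  [ 1  0   0   -9  |  10 ]
  [ 0  0   0    3  |  -4 ]
  [ 0  0  -1    0  |  -1 ]
R1 := 1/4·R1
  [ 1  1/4   0  -9  |   9 ]
  [ 1    0   0  -9  |  10 ]
  [ 0    0   0   3  |  -4 ]
  [ 0    0  -1   0  |  -1 ]
R2 := R2 − R1
  [ 1   1/4   0  -9  |   9 ]
  [ 0  -1/4   0   0  |   1 ]
  [ 0     0   0   3  |  -4 ]
  [ 0     0  -1   0  |  -1 ]
R2 := -4·R2
  [ 1  1/4   0  -9  |   9 ]
  [ 0    1   0   0  |  -4 ]
  [ 0    0   0   3  |  -4 ]
  [ 0    0  -1   0  |  -1 ]
R3 ↔ R4
  [ 1  1/4   0  -9  |   9 ]
  [ 0    1   0   0  |  -4 ]
  [ 0    0  -1   0  |  -1 ]
  [ 0    0   0   3  |  -4 ]
R3 := -1·R3
  [ 1  1/4  0  -9  |   9 ]
  [ 0    1  0   0  |  -4 ]
  [ 0    0  1   0  |   1 ]
  [ 0    0  0   3  |  -4 ]
R4 := 1/3·R4
  [ 1  1/4  0  -9  |     9 ]
  [ 0    1  0   0  |    -4 ]
  [ 0    0  1   0  |     1 ]
  [ 0    0  0   1  |  -4/3 ]
R1 := R1 + 9·R4
  [ 1  1/4  0  0  |    -3 ]
  [ 0    1  0  0  |    -4 ]
  [ 0    0  1  0  |     1 ]
  [ 0    0  0  1  |  -4/3 ]
R1 := R1 − 1/4·R2
  [ 1  0  0  0  |    -2 ]
  [ 0  1  0  0  |    -4 ]
  [ 0  0  1  0  |     1 ]
  [ 0  0  0  1  |  -4/3 ]
Reading off the last column: x = -2, y = -4, z = 1, w = -4/3.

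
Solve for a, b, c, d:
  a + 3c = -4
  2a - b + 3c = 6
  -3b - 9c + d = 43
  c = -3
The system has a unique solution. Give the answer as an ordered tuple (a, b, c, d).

Form the augmented matrix and row-reduce:
  [ 1   0   3  0  |  -4 ]
  [ 2  -1   3  0  |   6 ]
  [ 0  -3  -9  1  |  43 ]
  [ 0   0   1  0  |  -3 ]
R2 → R2 − 2·R1
  [ 1   0   3  0  |  -4 ]
  [ 0  -1  -3  0  |  14 ]
  [ 0  -3  -9  1  |  43 ]
  [ 0   0   1  0  |  -3 ]
R2 → -1·R2
  [ 1   0   3  0  |   -4 ]
  [ 0   1   3  0  |  -14 ]
  [ 0  -3  -9  1  |   43 ]
  [ 0   0   1  0  |   -3 ]
R3 → R3 + 3·R2
  [ 1  0  3  0  |   -4 ]
  [ 0  1  3  0  |  -14 ]
  [ 0  0  0  1  |    1 ]
  [ 0  0  1  0  |   -3 ]
R3 <=> R4
  [ 1  0  3  0  |   -4 ]
  [ 0  1  3  0  |  -14 ]
  [ 0  0  1  0  |   -3 ]
  [ 0  0  0  1  |    1 ]
R2 → R2 − 3·R3
  [ 1  0  3  0  |  -4 ]
  [ 0  1  0  0  |  -5 ]
  [ 0  0  1  0  |  -3 ]
  [ 0  0  0  1  |   1 ]
R1 → R1 − 3·R3
  [ 1  0  0  0  |   5 ]
  [ 0  1  0  0  |  -5 ]
  [ 0  0  1  0  |  -3 ]
  [ 0  0  0  1  |   1 ]
Reading off the last column: a = 5, b = -5, c = -3, d = 1.

(5, -5, -3, 1)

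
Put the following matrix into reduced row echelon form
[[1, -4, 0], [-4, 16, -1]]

[[1, -4, 0], [0, 0, 1]]

ρ2 := ρ2 + 4·ρ1
  [ 1  -4   0 ]
  [ 0   0  -1 ]
ρ2 := -1·ρ2
  [ 1  -4  0 ]
  [ 0   0  1 ]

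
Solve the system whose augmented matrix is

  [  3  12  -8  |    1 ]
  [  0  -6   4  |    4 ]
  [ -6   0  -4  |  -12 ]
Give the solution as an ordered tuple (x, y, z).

r1 := 1/3·r1
  [  1   4  -8/3  |  1/3 ]
  [  0  -6     4  |    4 ]
  [ -6   0    -4  |  -12 ]
r3 := r3 + 6·r1
  [ 1   4  -8/3  |  1/3 ]
  [ 0  -6     4  |    4 ]
  [ 0  24   -20  |  -10 ]
r2 := -1/6·r2
  [ 1   4  -8/3  |   1/3 ]
  [ 0   1  -2/3  |  -2/3 ]
  [ 0  24   -20  |   -10 ]
r3 := r3 − 24·r2
  [ 1  4  -8/3  |   1/3 ]
  [ 0  1  -2/3  |  -2/3 ]
  [ 0  0    -4  |     6 ]
r3 := -1/4·r3
  [ 1  4  -8/3  |   1/3 ]
  [ 0  1  -2/3  |  -2/3 ]
  [ 0  0     1  |  -3/2 ]
r2 := r2 + 2/3·r3
  [ 1  4  -8/3  |   1/3 ]
  [ 0  1     0  |  -5/3 ]
  [ 0  0     1  |  -3/2 ]
r1 := r1 + 8/3·r3
  [ 1  4  0  |  -11/3 ]
  [ 0  1  0  |   -5/3 ]
  [ 0  0  1  |   -3/2 ]
r1 := r1 − 4·r2
  [ 1  0  0  |     3 ]
  [ 0  1  0  |  -5/3 ]
  [ 0  0  1  |  -3/2 ]
Reading off the last column: x = 3, y = -5/3, z = -3/2.

(3, -5/3, -3/2)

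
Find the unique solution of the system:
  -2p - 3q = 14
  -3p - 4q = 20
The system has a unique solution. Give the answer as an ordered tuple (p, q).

(-4, -2)

Form the augmented matrix and row-reduce:
  [ -2  -3  |  14 ]
  [ -3  -4  |  20 ]
Multiply r1 by -1/2.
  [  1  3/2  |  -7 ]
  [ -3   -4  |  20 ]
Add 3 times r1 to r2.
  [ 1  3/2  |  -7 ]
  [ 0  1/2  |  -1 ]
Multiply r2 by 2.
  [ 1  3/2  |  -7 ]
  [ 0    1  |  -2 ]
Subtract 3/2 times r2 from r1.
  [ 1  0  |  -4 ]
  [ 0  1  |  -2 ]
Reading off the last column: p = -4, q = -2.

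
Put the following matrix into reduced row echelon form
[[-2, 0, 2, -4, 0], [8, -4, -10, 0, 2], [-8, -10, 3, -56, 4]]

R1 → -1/2·R1
R2 → R2 − 8·R1
R3 → R3 + 8·R1
R2 → -1/4·R2
R3 → R3 + 10·R2
R3 → -1·R3
R2 → R2 + 1/2·R3

[[1, 0, -1, 2, 0], [0, 1, 1/2, 4, 0], [0, 0, 0, 0, 1]]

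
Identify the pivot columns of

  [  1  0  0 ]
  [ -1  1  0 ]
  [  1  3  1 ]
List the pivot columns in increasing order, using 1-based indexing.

1, 2, 3

r2 → r2 + r1
r3 → r3 − r1
r3 → r3 − 3·r2
Pivot columns are the columns containing a leading 1.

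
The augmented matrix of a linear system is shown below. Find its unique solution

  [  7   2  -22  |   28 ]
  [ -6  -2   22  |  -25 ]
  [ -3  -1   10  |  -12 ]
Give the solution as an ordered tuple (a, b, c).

R1 ← 1/7·R1
  [  1  2/7  -22/7  |    4 ]
  [ -6   -2     22  |  -25 ]
  [ -3   -1     10  |  -12 ]
R2 ← R2 + 6·R1
  [  1   2/7  -22/7  |    4 ]
  [  0  -2/7   22/7  |   -1 ]
  [ -3    -1     10  |  -12 ]
R3 ← R3 + 3·R1
  [ 1   2/7  -22/7  |   4 ]
  [ 0  -2/7   22/7  |  -1 ]
  [ 0  -1/7    4/7  |   0 ]
R2 ← -7/2·R2
  [ 1   2/7  -22/7  |    4 ]
  [ 0     1    -11  |  7/2 ]
  [ 0  -1/7    4/7  |    0 ]
R3 ← R3 + 1/7·R2
  [ 1  2/7  -22/7  |    4 ]
  [ 0    1    -11  |  7/2 ]
  [ 0    0     -1  |  1/2 ]
R3 ← -1·R3
  [ 1  2/7  -22/7  |     4 ]
  [ 0    1    -11  |   7/2 ]
  [ 0    0      1  |  -1/2 ]
R2 ← R2 + 11·R3
  [ 1  2/7  -22/7  |     4 ]
  [ 0    1      0  |    -2 ]
  [ 0    0      1  |  -1/2 ]
R1 ← R1 + 22/7·R3
  [ 1  2/7  0  |  17/7 ]
  [ 0    1  0  |    -2 ]
  [ 0    0  1  |  -1/2 ]
R1 ← R1 − 2/7·R2
  [ 1  0  0  |     3 ]
  [ 0  1  0  |    -2 ]
  [ 0  0  1  |  -1/2 ]
Reading off the last column: a = 3, b = -2, c = -1/2.

(3, -2, -1/2)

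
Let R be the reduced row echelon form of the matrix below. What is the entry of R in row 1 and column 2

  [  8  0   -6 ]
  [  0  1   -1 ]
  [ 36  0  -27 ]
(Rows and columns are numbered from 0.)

R1 → 1/8·R1
  [  1  0  -3/4 ]
  [  0  1    -1 ]
  [ 36  0   -27 ]
R3 → R3 − 36·R1
  [ 1  0  -3/4 ]
  [ 0  1    -1 ]
  [ 0  0     0 ]

-1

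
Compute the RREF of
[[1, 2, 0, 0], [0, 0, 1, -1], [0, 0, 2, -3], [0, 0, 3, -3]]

R3 -> R3 − 2·R2
  [ 1  2  0   0 ]
  [ 0  0  1  -1 ]
  [ 0  0  0  -1 ]
  [ 0  0  3  -3 ]
R4 -> R4 − 3·R2
  [ 1  2  0   0 ]
  [ 0  0  1  -1 ]
  [ 0  0  0  -1 ]
  [ 0  0  0   0 ]
R3 -> -1·R3
  [ 1  2  0   0 ]
  [ 0  0  1  -1 ]
  [ 0  0  0   1 ]
  [ 0  0  0   0 ]
R2 -> R2 + R3
  [ 1  2  0  0 ]
  [ 0  0  1  0 ]
  [ 0  0  0  1 ]
  [ 0  0  0  0 ]

[[1, 2, 0, 0], [0, 0, 1, 0], [0, 0, 0, 1], [0, 0, 0, 0]]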